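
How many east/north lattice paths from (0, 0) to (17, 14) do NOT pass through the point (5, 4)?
Number of paths = 183705129

Total paths from (0, 0) to (17, 14): C(31, 17) = 265182525. Paths through (5, 4): (paths (0, 0) → (5, 4)) × (paths (5, 4) → (17, 14)) = C(9, 5) · C(22, 12) = 126 · 646646 = 81477396. Avoidance count = 265182525 − 81477396 = 183705129.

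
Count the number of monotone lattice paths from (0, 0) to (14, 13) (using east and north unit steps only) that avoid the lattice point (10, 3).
Number of paths = 19772014

Total paths from (0, 0) to (14, 13): C(27, 14) = 20058300. Paths through (10, 3): (paths (0, 0) → (10, 3)) × (paths (10, 3) → (14, 13)) = C(13, 10) · C(14, 4) = 286 · 1001 = 286286. Avoidance count = 20058300 − 286286 = 19772014.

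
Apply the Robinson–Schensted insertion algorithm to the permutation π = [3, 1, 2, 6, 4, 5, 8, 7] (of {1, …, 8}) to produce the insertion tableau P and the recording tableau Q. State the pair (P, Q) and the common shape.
P = [1, 2, 4, 5, 7] / [3, 6, 8];  Q = [1, 3, 4, 6, 7] / [2, 5, 8];  common shape = (5, 3)

Row-insert the values π_1, π_2, … into P one at a time, bumping the leftmost entry strictly greater than the inserted value down to the next row. The recording tableau Q records, in position (i, j), the step at which that cell was added to P.
  Insert 3 (step 1): P = [3];  Q = [1]
  Insert 1 (step 2): P = [1] / [3];  Q = [1] / [2]
  Insert 2 (step 3): P = [1, 2] / [3];  Q = [1, 3] / [2]
  Insert 6 (step 4): P = [1, 2, 6] / [3];  Q = [1, 3, 4] / [2]
  Insert 4 (step 5): P = [1, 2, 4] / [3, 6];  Q = [1, 3, 4] / [2, 5]
  Insert 5 (step 6): P = [1, 2, 4, 5] / [3, 6];  Q = [1, 3, 4, 6] / [2, 5]
  Insert 8 (step 7): P = [1, 2, 4, 5, 8] / [3, 6];  Q = [1, 3, 4, 6, 7] / [2, 5]
  Insert 7 (step 8): P = [1, 2, 4, 5, 7] / [3, 6, 8];  Q = [1, 3, 4, 6, 7] / [2, 5, 8]
Final shape: (5, 3).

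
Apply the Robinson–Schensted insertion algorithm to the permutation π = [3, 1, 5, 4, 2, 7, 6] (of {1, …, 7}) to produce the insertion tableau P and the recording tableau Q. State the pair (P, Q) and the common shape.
P = [1, 2, 6] / [3, 4, 7] / [5];  Q = [1, 3, 6] / [2, 4, 7] / [5];  common shape = (3, 3, 1)

Row-insert the values π_1, π_2, … into P one at a time, bumping the leftmost entry strictly greater than the inserted value down to the next row. The recording tableau Q records, in position (i, j), the step at which that cell was added to P.
  Insert 3 (step 1): P = [3];  Q = [1]
  Insert 1 (step 2): P = [1] / [3];  Q = [1] / [2]
  Insert 5 (step 3): P = [1, 5] / [3];  Q = [1, 3] / [2]
  Insert 4 (step 4): P = [1, 4] / [3, 5];  Q = [1, 3] / [2, 4]
  Insert 2 (step 5): P = [1, 2] / [3, 4] / [5];  Q = [1, 3] / [2, 4] / [5]
  Insert 7 (step 6): P = [1, 2, 7] / [3, 4] / [5];  Q = [1, 3, 6] / [2, 4] / [5]
  Insert 6 (step 7): P = [1, 2, 6] / [3, 4, 7] / [5];  Q = [1, 3, 6] / [2, 4, 7] / [5]
Final shape: (3, 3, 1).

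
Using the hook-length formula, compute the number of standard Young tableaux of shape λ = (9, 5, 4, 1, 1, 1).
# SYT of shape (9, 5, 4, 1, 1, 1) = 258658400

Hook-length formula: f^λ = n! / Π hook(c), product over all cells c of the Young diagram. For λ = (9, 5, 4, 1, 1, 1), n = 21 boxes. Hook lengths by row (left-to-right, top-to-bottom): [14, 10, 9, 8, 6, 4, 3, 2, 1]; [9, 5, 4, 3, 1]; [7, 3, 2, 1]; [3]; [2]; [1]. Product of hooks = 197522841600. So f^λ = 21! / 197522841600 = 51090942171709440000 / 197522841600 = 258658400.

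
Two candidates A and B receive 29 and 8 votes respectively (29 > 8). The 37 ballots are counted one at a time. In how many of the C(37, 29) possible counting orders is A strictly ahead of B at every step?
Strict-lead orderings = 21912660

Total orderings of the 37 votes with 29 for A: C(37, 29) = 38608020. By the Bertrand ballot formula (Cycle Lemma / reflection principle), the number of orderings in which A is strictly ahead of B throughout is (p − q)/(p + q) · C(p + q, p) = (29 − 8)/(29 + 8) · 38608020 = 21912660.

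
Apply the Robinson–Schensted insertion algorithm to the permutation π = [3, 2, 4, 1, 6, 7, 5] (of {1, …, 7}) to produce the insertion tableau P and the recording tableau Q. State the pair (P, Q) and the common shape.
P = [1, 4, 5, 7] / [2, 6] / [3];  Q = [1, 3, 5, 6] / [2, 7] / [4];  common shape = (4, 2, 1)

Row-insert the values π_1, π_2, … into P one at a time, bumping the leftmost entry strictly greater than the inserted value down to the next row. The recording tableau Q records, in position (i, j), the step at which that cell was added to P.
  Insert 3 (step 1): P = [3];  Q = [1]
  Insert 2 (step 2): P = [2] / [3];  Q = [1] / [2]
  Insert 4 (step 3): P = [2, 4] / [3];  Q = [1, 3] / [2]
  Insert 1 (step 4): P = [1, 4] / [2] / [3];  Q = [1, 3] / [2] / [4]
  Insert 6 (step 5): P = [1, 4, 6] / [2] / [3];  Q = [1, 3, 5] / [2] / [4]
  Insert 7 (step 6): P = [1, 4, 6, 7] / [2] / [3];  Q = [1, 3, 5, 6] / [2] / [4]
  Insert 5 (step 7): P = [1, 4, 5, 7] / [2, 6] / [3];  Q = [1, 3, 5, 6] / [2, 7] / [4]
Final shape: (4, 2, 1).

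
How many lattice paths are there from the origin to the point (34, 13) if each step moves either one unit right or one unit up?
Number of paths = 140676848445

A monotone lattice path from (0, 0) to (34, 13) consists of 34 east steps and 13 north steps in some order, so it is determined by which 34 of the 47 steps are east. The count is C(47, 34) = 140676848445.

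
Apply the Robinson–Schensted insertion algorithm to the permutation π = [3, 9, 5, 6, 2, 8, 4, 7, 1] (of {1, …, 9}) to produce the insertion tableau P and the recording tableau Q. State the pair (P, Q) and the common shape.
P = [1, 4, 6, 7] / [2, 5, 8] / [3] / [9];  Q = [1, 2, 4, 6] / [3, 7, 8] / [5] / [9];  common shape = (4, 3, 1, 1)

Row-insert the values π_1, π_2, … into P one at a time, bumping the leftmost entry strictly greater than the inserted value down to the next row. The recording tableau Q records, in position (i, j), the step at which that cell was added to P.
  Insert 3 (step 1): P = [3];  Q = [1]
  Insert 9 (step 2): P = [3, 9];  Q = [1, 2]
  Insert 5 (step 3): P = [3, 5] / [9];  Q = [1, 2] / [3]
  Insert 6 (step 4): P = [3, 5, 6] / [9];  Q = [1, 2, 4] / [3]
  Insert 2 (step 5): P = [2, 5, 6] / [3] / [9];  Q = [1, 2, 4] / [3] / [5]
  Insert 8 (step 6): P = [2, 5, 6, 8] / [3] / [9];  Q = [1, 2, 4, 6] / [3] / [5]
  Insert 4 (step 7): P = [2, 4, 6, 8] / [3, 5] / [9];  Q = [1, 2, 4, 6] / [3, 7] / [5]
  Insert 7 (step 8): P = [2, 4, 6, 7] / [3, 5, 8] / [9];  Q = [1, 2, 4, 6] / [3, 7, 8] / [5]
  Insert 1 (step 9): P = [1, 4, 6, 7] / [2, 5, 8] / [3] / [9];  Q = [1, 2, 4, 6] / [3, 7, 8] / [5] / [9]
Final shape: (4, 3, 1, 1).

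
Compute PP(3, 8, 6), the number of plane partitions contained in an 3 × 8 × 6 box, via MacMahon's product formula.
PP(3, 8, 6) = 614083470

Evaluate the triple product over i = 1..3, j = 1..8, k = 1..6. The factors are (2/1) · (3/2) · (4/3) · (5/4) · (6/5) · (7/6) · (3/2) · (4/3) · … (144 factors total). The numerators and denominators telescope so the product is an integer; carrying out the multiplication exactly gives PP(3, 8, 6) = 614083470.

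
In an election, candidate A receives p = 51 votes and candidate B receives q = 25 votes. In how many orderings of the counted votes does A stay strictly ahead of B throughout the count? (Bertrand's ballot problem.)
Strict-lead orderings = 26809847562154337928

Total orderings of the 76 votes with 51 for A: C(76, 51) = 78367246720143449328. By the Bertrand ballot formula (Cycle Lemma / reflection principle), the number of orderings in which A is strictly ahead of B throughout is (p − q)/(p + q) · C(p + q, p) = (51 − 25)/(51 + 25) · 78367246720143449328 = 26809847562154337928.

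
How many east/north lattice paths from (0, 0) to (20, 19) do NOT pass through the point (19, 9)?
Number of paths = 68847288510

Total paths from (0, 0) to (20, 19): C(39, 20) = 68923264410. Paths through (19, 9): (paths (0, 0) → (19, 9)) × (paths (19, 9) → (20, 19)) = C(28, 19) · C(11, 1) = 6906900 · 11 = 75975900. Avoidance count = 68923264410 − 75975900 = 68847288510.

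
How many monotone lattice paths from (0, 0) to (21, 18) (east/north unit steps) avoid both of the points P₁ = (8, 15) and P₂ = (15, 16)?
Number of paths = 53779273026

Inclusion–exclusion. Total paths: C(39, 21) = 62359143990. Through P₁: C(23, 8)·C(16, 13) = 274575840. Through P₂: C(31, 15)·C(8, 6) = 8415125460. Since P₁ is strictly southwest of P₂, a monotone path through both must visit P₁ then P₂; paths through both = C(23, 8)·C(8, 7)·C(8, 6) = 109830336. Avoid both = 62359143990 − 274575840 − 8415125460 + 109830336 = 53779273026.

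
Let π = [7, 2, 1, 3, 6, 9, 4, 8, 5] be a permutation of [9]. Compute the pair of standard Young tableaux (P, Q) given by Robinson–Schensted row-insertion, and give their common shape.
P = [1, 3, 4, 5] / [2, 6, 8] / [7, 9];  Q = [1, 4, 5, 6] / [2, 7, 8] / [3, 9];  common shape = (4, 3, 2)

Row-insert the values π_1, π_2, … into P one at a time, bumping the leftmost entry strictly greater than the inserted value down to the next row. The recording tableau Q records, in position (i, j), the step at which that cell was added to P.
  Insert 7 (step 1): P = [7];  Q = [1]
  Insert 2 (step 2): P = [2] / [7];  Q = [1] / [2]
  Insert 1 (step 3): P = [1] / [2] / [7];  Q = [1] / [2] / [3]
  Insert 3 (step 4): P = [1, 3] / [2] / [7];  Q = [1, 4] / [2] / [3]
  Insert 6 (step 5): P = [1, 3, 6] / [2] / [7];  Q = [1, 4, 5] / [2] / [3]
  Insert 9 (step 6): P = [1, 3, 6, 9] / [2] / [7];  Q = [1, 4, 5, 6] / [2] / [3]
  Insert 4 (step 7): P = [1, 3, 4, 9] / [2, 6] / [7];  Q = [1, 4, 5, 6] / [2, 7] / [3]
  Insert 8 (step 8): P = [1, 3, 4, 8] / [2, 6, 9] / [7];  Q = [1, 4, 5, 6] / [2, 7, 8] / [3]
  Insert 5 (step 9): P = [1, 3, 4, 5] / [2, 6, 8] / [7, 9];  Q = [1, 4, 5, 6] / [2, 7, 8] / [3, 9]
Final shape: (4, 3, 2).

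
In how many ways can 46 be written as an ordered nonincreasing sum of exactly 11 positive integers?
p(46, 11 parts) = 9373

Partitions of n into exactly k parts are in bijection with partitions of n − k into at most k parts (subtract 1 from each part). So p(46, exactly 11) = p(35, parts ≤ 11). Computing via the recurrence p(m, j) = p(m, j−1) + p(m−j, j) gives 9373.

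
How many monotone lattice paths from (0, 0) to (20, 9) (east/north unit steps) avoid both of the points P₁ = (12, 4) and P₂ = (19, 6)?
Number of paths = 7226345

Inclusion–exclusion. Total paths: C(29, 20) = 10015005. Through P₁: C(16, 12)·C(13, 8) = 2342340. Through P₂: C(25, 19)·C(4, 1) = 708400. Since P₁ is strictly southwest of P₂, a monotone path through both must visit P₁ then P₂; paths through both = C(16, 12)·C(9, 7)·C(4, 1) = 262080. Avoid both = 10015005 − 2342340 − 708400 + 262080 = 7226345.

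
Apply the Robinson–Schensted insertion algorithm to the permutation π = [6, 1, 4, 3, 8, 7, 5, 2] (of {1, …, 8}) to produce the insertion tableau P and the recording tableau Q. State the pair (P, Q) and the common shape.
P = [1, 2, 5] / [3, 7] / [4, 8] / [6];  Q = [1, 3, 5] / [2, 6] / [4, 7] / [8];  common shape = (3, 2, 2, 1)

Row-insert the values π_1, π_2, … into P one at a time, bumping the leftmost entry strictly greater than the inserted value down to the next row. The recording tableau Q records, in position (i, j), the step at which that cell was added to P.
  Insert 6 (step 1): P = [6];  Q = [1]
  Insert 1 (step 2): P = [1] / [6];  Q = [1] / [2]
  Insert 4 (step 3): P = [1, 4] / [6];  Q = [1, 3] / [2]
  Insert 3 (step 4): P = [1, 3] / [4] / [6];  Q = [1, 3] / [2] / [4]
  Insert 8 (step 5): P = [1, 3, 8] / [4] / [6];  Q = [1, 3, 5] / [2] / [4]
  Insert 7 (step 6): P = [1, 3, 7] / [4, 8] / [6];  Q = [1, 3, 5] / [2, 6] / [4]
  Insert 5 (step 7): P = [1, 3, 5] / [4, 7] / [6, 8];  Q = [1, 3, 5] / [2, 6] / [4, 7]
  Insert 2 (step 8): P = [1, 2, 5] / [3, 7] / [4, 8] / [6];  Q = [1, 3, 5] / [2, 6] / [4, 7] / [8]
Final shape: (3, 2, 2, 1).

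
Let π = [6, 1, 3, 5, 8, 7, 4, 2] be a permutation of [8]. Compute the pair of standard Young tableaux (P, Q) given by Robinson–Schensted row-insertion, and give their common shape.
P = [1, 2, 4, 7] / [3, 8] / [5] / [6];  Q = [1, 3, 4, 5] / [2, 6] / [7] / [8];  common shape = (4, 2, 1, 1)

Row-insert the values π_1, π_2, … into P one at a time, bumping the leftmost entry strictly greater than the inserted value down to the next row. The recording tableau Q records, in position (i, j), the step at which that cell was added to P.
  Insert 6 (step 1): P = [6];  Q = [1]
  Insert 1 (step 2): P = [1] / [6];  Q = [1] / [2]
  Insert 3 (step 3): P = [1, 3] / [6];  Q = [1, 3] / [2]
  Insert 5 (step 4): P = [1, 3, 5] / [6];  Q = [1, 3, 4] / [2]
  Insert 8 (step 5): P = [1, 3, 5, 8] / [6];  Q = [1, 3, 4, 5] / [2]
  Insert 7 (step 6): P = [1, 3, 5, 7] / [6, 8];  Q = [1, 3, 4, 5] / [2, 6]
  Insert 4 (step 7): P = [1, 3, 4, 7] / [5, 8] / [6];  Q = [1, 3, 4, 5] / [2, 6] / [7]
  Insert 2 (step 8): P = [1, 2, 4, 7] / [3, 8] / [5] / [6];  Q = [1, 3, 4, 5] / [2, 6] / [7] / [8]
Final shape: (4, 2, 1, 1).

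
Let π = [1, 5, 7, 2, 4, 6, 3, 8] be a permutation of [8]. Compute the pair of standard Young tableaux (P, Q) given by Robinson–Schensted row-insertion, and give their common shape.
P = [1, 2, 3, 6, 8] / [4, 7] / [5];  Q = [1, 2, 3, 6, 8] / [4, 5] / [7];  common shape = (5, 2, 1)

Row-insert the values π_1, π_2, … into P one at a time, bumping the leftmost entry strictly greater than the inserted value down to the next row. The recording tableau Q records, in position (i, j), the step at which that cell was added to P.
  Insert 1 (step 1): P = [1];  Q = [1]
  Insert 5 (step 2): P = [1, 5];  Q = [1, 2]
  Insert 7 (step 3): P = [1, 5, 7];  Q = [1, 2, 3]
  Insert 2 (step 4): P = [1, 2, 7] / [5];  Q = [1, 2, 3] / [4]
  Insert 4 (step 5): P = [1, 2, 4] / [5, 7];  Q = [1, 2, 3] / [4, 5]
  Insert 6 (step 6): P = [1, 2, 4, 6] / [5, 7];  Q = [1, 2, 3, 6] / [4, 5]
  Insert 3 (step 7): P = [1, 2, 3, 6] / [4, 7] / [5];  Q = [1, 2, 3, 6] / [4, 5] / [7]
  Insert 8 (step 8): P = [1, 2, 3, 6, 8] / [4, 7] / [5];  Q = [1, 2, 3, 6, 8] / [4, 5] / [7]
Final shape: (5, 2, 1).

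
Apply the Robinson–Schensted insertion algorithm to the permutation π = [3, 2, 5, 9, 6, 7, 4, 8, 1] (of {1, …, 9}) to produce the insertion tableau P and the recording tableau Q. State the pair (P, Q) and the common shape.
P = [1, 4, 6, 7, 8] / [2, 5] / [3] / [9];  Q = [1, 3, 4, 6, 8] / [2, 5] / [7] / [9];  common shape = (5, 2, 1, 1)

Row-insert the values π_1, π_2, … into P one at a time, bumping the leftmost entry strictly greater than the inserted value down to the next row. The recording tableau Q records, in position (i, j), the step at which that cell was added to P.
  Insert 3 (step 1): P = [3];  Q = [1]
  Insert 2 (step 2): P = [2] / [3];  Q = [1] / [2]
  Insert 5 (step 3): P = [2, 5] / [3];  Q = [1, 3] / [2]
  Insert 9 (step 4): P = [2, 5, 9] / [3];  Q = [1, 3, 4] / [2]
  Insert 6 (step 5): P = [2, 5, 6] / [3, 9];  Q = [1, 3, 4] / [2, 5]
  Insert 7 (step 6): P = [2, 5, 6, 7] / [3, 9];  Q = [1, 3, 4, 6] / [2, 5]
  Insert 4 (step 7): P = [2, 4, 6, 7] / [3, 5] / [9];  Q = [1, 3, 4, 6] / [2, 5] / [7]
  Insert 8 (step 8): P = [2, 4, 6, 7, 8] / [3, 5] / [9];  Q = [1, 3, 4, 6, 8] / [2, 5] / [7]
  Insert 1 (step 9): P = [1, 4, 6, 7, 8] / [2, 5] / [3] / [9];  Q = [1, 3, 4, 6, 8] / [2, 5] / [7] / [9]
Final shape: (5, 2, 1, 1).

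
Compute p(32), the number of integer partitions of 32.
p(32) = 8349

Compute p(n) via the recurrence p(n, m) = p(n, m−1) + p(n−m, m), where p(n, m) counts partitions of n with all parts ≤ m and p(n) = p(n, n). The base cases are p(0, m) = 1 and p(n, 0) = 0 for n > 0. Filling the table yields p(32) = 8349. (Euler's pentagonal recurrence is an alternative.)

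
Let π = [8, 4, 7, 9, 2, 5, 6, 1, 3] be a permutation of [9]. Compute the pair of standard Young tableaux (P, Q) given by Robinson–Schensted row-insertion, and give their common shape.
P = [1, 3, 6] / [2, 5, 9] / [4, 7] / [8];  Q = [1, 3, 4] / [2, 6, 7] / [5, 9] / [8];  common shape = (3, 3, 2, 1)

Row-insert the values π_1, π_2, … into P one at a time, bumping the leftmost entry strictly greater than the inserted value down to the next row. The recording tableau Q records, in position (i, j), the step at which that cell was added to P.
  Insert 8 (step 1): P = [8];  Q = [1]
  Insert 4 (step 2): P = [4] / [8];  Q = [1] / [2]
  Insert 7 (step 3): P = [4, 7] / [8];  Q = [1, 3] / [2]
  Insert 9 (step 4): P = [4, 7, 9] / [8];  Q = [1, 3, 4] / [2]
  Insert 2 (step 5): P = [2, 7, 9] / [4] / [8];  Q = [1, 3, 4] / [2] / [5]
  Insert 5 (step 6): P = [2, 5, 9] / [4, 7] / [8];  Q = [1, 3, 4] / [2, 6] / [5]
  Insert 6 (step 7): P = [2, 5, 6] / [4, 7, 9] / [8];  Q = [1, 3, 4] / [2, 6, 7] / [5]
  Insert 1 (step 8): P = [1, 5, 6] / [2, 7, 9] / [4] / [8];  Q = [1, 3, 4] / [2, 6, 7] / [5] / [8]
  Insert 3 (step 9): P = [1, 3, 6] / [2, 5, 9] / [4, 7] / [8];  Q = [1, 3, 4] / [2, 6, 7] / [5, 9] / [8]
Final shape: (3, 3, 2, 1).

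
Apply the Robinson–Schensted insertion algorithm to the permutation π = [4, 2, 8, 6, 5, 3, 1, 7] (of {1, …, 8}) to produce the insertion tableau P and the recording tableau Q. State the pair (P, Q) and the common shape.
P = [1, 3, 7] / [2, 5] / [4] / [6] / [8];  Q = [1, 3, 8] / [2, 4] / [5] / [6] / [7];  common shape = (3, 2, 1, 1, 1)

Row-insert the values π_1, π_2, … into P one at a time, bumping the leftmost entry strictly greater than the inserted value down to the next row. The recording tableau Q records, in position (i, j), the step at which that cell was added to P.
  Insert 4 (step 1): P = [4];  Q = [1]
  Insert 2 (step 2): P = [2] / [4];  Q = [1] / [2]
  Insert 8 (step 3): P = [2, 8] / [4];  Q = [1, 3] / [2]
  Insert 6 (step 4): P = [2, 6] / [4, 8];  Q = [1, 3] / [2, 4]
  Insert 5 (step 5): P = [2, 5] / [4, 6] / [8];  Q = [1, 3] / [2, 4] / [5]
  Insert 3 (step 6): P = [2, 3] / [4, 5] / [6] / [8];  Q = [1, 3] / [2, 4] / [5] / [6]
  Insert 1 (step 7): P = [1, 3] / [2, 5] / [4] / [6] / [8];  Q = [1, 3] / [2, 4] / [5] / [6] / [7]
  Insert 7 (step 8): P = [1, 3, 7] / [2, 5] / [4] / [6] / [8];  Q = [1, 3, 8] / [2, 4] / [5] / [6] / [7]
Final shape: (3, 2, 1, 1, 1).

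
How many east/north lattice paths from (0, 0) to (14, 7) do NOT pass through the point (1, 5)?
Number of paths = 115650

Total paths from (0, 0) to (14, 7): C(21, 14) = 116280. Paths through (1, 5): (paths (0, 0) → (1, 5)) × (paths (1, 5) → (14, 7)) = C(6, 1) · C(15, 13) = 6 · 105 = 630. Avoidance count = 116280 − 630 = 115650.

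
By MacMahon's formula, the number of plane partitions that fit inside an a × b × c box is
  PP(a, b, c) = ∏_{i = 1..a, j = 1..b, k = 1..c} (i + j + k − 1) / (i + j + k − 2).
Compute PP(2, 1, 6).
PP(2, 1, 6) = 28

Evaluate the triple product over i = 1..2, j = 1..1, k = 1..6. The factors are (2/1) · (3/2) · (4/3) · (5/4) · (6/5) · (7/6) · (3/2) · (4/3) · … (12 factors total). The numerators and denominators telescope so the product is an integer; carrying out the multiplication exactly gives PP(2, 1, 6) = 28.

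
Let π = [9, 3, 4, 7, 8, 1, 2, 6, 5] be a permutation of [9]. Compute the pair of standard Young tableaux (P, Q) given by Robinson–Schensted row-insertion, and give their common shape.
P = [1, 2, 5, 8] / [3, 4, 6] / [7] / [9];  Q = [1, 3, 4, 5] / [2, 7, 8] / [6] / [9];  common shape = (4, 3, 1, 1)

Row-insert the values π_1, π_2, … into P one at a time, bumping the leftmost entry strictly greater than the inserted value down to the next row. The recording tableau Q records, in position (i, j), the step at which that cell was added to P.
  Insert 9 (step 1): P = [9];  Q = [1]
  Insert 3 (step 2): P = [3] / [9];  Q = [1] / [2]
  Insert 4 (step 3): P = [3, 4] / [9];  Q = [1, 3] / [2]
  Insert 7 (step 4): P = [3, 4, 7] / [9];  Q = [1, 3, 4] / [2]
  Insert 8 (step 5): P = [3, 4, 7, 8] / [9];  Q = [1, 3, 4, 5] / [2]
  Insert 1 (step 6): P = [1, 4, 7, 8] / [3] / [9];  Q = [1, 3, 4, 5] / [2] / [6]
  Insert 2 (step 7): P = [1, 2, 7, 8] / [3, 4] / [9];  Q = [1, 3, 4, 5] / [2, 7] / [6]
  Insert 6 (step 8): P = [1, 2, 6, 8] / [3, 4, 7] / [9];  Q = [1, 3, 4, 5] / [2, 7, 8] / [6]
  Insert 5 (step 9): P = [1, 2, 5, 8] / [3, 4, 6] / [7] / [9];  Q = [1, 3, 4, 5] / [2, 7, 8] / [6] / [9]
Final shape: (4, 3, 1, 1).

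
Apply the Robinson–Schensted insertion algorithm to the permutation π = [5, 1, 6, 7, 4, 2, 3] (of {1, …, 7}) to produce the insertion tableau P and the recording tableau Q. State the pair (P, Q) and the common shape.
P = [1, 2, 3] / [4, 6, 7] / [5];  Q = [1, 3, 4] / [2, 5, 7] / [6];  common shape = (3, 3, 1)

Row-insert the values π_1, π_2, … into P one at a time, bumping the leftmost entry strictly greater than the inserted value down to the next row. The recording tableau Q records, in position (i, j), the step at which that cell was added to P.
  Insert 5 (step 1): P = [5];  Q = [1]
  Insert 1 (step 2): P = [1] / [5];  Q = [1] / [2]
  Insert 6 (step 3): P = [1, 6] / [5];  Q = [1, 3] / [2]
  Insert 7 (step 4): P = [1, 6, 7] / [5];  Q = [1, 3, 4] / [2]
  Insert 4 (step 5): P = [1, 4, 7] / [5, 6];  Q = [1, 3, 4] / [2, 5]
  Insert 2 (step 6): P = [1, 2, 7] / [4, 6] / [5];  Q = [1, 3, 4] / [2, 5] / [6]
  Insert 3 (step 7): P = [1, 2, 3] / [4, 6, 7] / [5];  Q = [1, 3, 4] / [2, 5, 7] / [6]
Final shape: (3, 3, 1).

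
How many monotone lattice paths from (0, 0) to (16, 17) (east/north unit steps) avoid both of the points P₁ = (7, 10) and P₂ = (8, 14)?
Number of paths = 907600540

Inclusion–exclusion. Total paths: C(33, 16) = 1166803110. Through P₁: C(17, 7)·C(16, 9) = 222485120. Through P₂: C(22, 8)·C(11, 8) = 52762050. Since P₁ is strictly southwest of P₂, a monotone path through both must visit P₁ then P₂; paths through both = C(17, 7)·C(5, 1)·C(11, 8) = 16044600. Avoid both = 1166803110 − 222485120 − 52762050 + 16044600 = 907600540.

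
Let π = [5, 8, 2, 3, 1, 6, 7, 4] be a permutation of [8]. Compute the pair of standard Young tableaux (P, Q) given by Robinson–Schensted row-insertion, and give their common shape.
P = [1, 3, 4, 7] / [2, 6] / [5, 8];  Q = [1, 2, 6, 7] / [3, 4] / [5, 8];  common shape = (4, 2, 2)

Row-insert the values π_1, π_2, … into P one at a time, bumping the leftmost entry strictly greater than the inserted value down to the next row. The recording tableau Q records, in position (i, j), the step at which that cell was added to P.
  Insert 5 (step 1): P = [5];  Q = [1]
  Insert 8 (step 2): P = [5, 8];  Q = [1, 2]
  Insert 2 (step 3): P = [2, 8] / [5];  Q = [1, 2] / [3]
  Insert 3 (step 4): P = [2, 3] / [5, 8];  Q = [1, 2] / [3, 4]
  Insert 1 (step 5): P = [1, 3] / [2, 8] / [5];  Q = [1, 2] / [3, 4] / [5]
  Insert 6 (step 6): P = [1, 3, 6] / [2, 8] / [5];  Q = [1, 2, 6] / [3, 4] / [5]
  Insert 7 (step 7): P = [1, 3, 6, 7] / [2, 8] / [5];  Q = [1, 2, 6, 7] / [3, 4] / [5]
  Insert 4 (step 8): P = [1, 3, 4, 7] / [2, 6] / [5, 8];  Q = [1, 2, 6, 7] / [3, 4] / [5, 8]
Final shape: (4, 2, 2).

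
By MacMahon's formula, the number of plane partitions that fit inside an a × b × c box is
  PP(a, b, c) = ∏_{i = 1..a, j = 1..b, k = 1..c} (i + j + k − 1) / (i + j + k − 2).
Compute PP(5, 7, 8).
PP(5, 7, 8) = 201299981193168

Evaluate the triple product over i = 1..5, j = 1..7, k = 1..8. The factors are (2/1) · (3/2) · (4/3) · (5/4) · (6/5) · (7/6) · (8/7) · (9/8) · … (280 factors total). The numerators and denominators telescope so the product is an integer; carrying out the multiplication exactly gives PP(5, 7, 8) = 201299981193168.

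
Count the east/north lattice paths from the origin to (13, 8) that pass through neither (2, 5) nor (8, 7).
Number of paths = 160764

Inclusion–exclusion. Total paths: C(21, 13) = 203490. Through P₁: C(7, 2)·C(14, 11) = 7644. Through P₂: C(15, 8)·C(6, 5) = 38610. Since P₁ is strictly southwest of P₂, a monotone path through both must visit P₁ then P₂; paths through both = C(7, 2)·C(8, 6)·C(6, 5) = 3528. Avoid both = 203490 − 7644 − 38610 + 3528 = 160764.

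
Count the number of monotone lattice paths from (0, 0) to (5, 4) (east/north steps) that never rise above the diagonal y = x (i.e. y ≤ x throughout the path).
Number of paths = 42

By the reflection principle (André's argument), the number of monotone paths to (5, 4) with n ≤ m that never go above y = x is C(9, 5) − C(9, 6) = 126 − 84 = 42.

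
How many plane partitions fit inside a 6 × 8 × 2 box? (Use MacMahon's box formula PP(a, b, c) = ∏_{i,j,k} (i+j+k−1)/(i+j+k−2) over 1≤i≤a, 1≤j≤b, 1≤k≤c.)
PP(6, 8, 2) = 2147145

Evaluate the triple product over i = 1..6, j = 1..8, k = 1..2. The factors are (2/1) · (3/2) · (3/2) · (4/3) · (4/3) · (5/4) · (5/4) · (6/5) · … (96 factors total). The numerators and denominators telescope so the product is an integer; carrying out the multiplication exactly gives PP(6, 8, 2) = 2147145.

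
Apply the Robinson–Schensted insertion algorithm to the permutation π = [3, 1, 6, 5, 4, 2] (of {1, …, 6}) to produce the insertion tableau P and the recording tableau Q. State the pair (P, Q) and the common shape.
P = [1, 2] / [3, 4] / [5] / [6];  Q = [1, 3] / [2, 4] / [5] / [6];  common shape = (2, 2, 1, 1)

Row-insert the values π_1, π_2, … into P one at a time, bumping the leftmost entry strictly greater than the inserted value down to the next row. The recording tableau Q records, in position (i, j), the step at which that cell was added to P.
  Insert 3 (step 1): P = [3];  Q = [1]
  Insert 1 (step 2): P = [1] / [3];  Q = [1] / [2]
  Insert 6 (step 3): P = [1, 6] / [3];  Q = [1, 3] / [2]
  Insert 5 (step 4): P = [1, 5] / [3, 6];  Q = [1, 3] / [2, 4]
  Insert 4 (step 5): P = [1, 4] / [3, 5] / [6];  Q = [1, 3] / [2, 4] / [5]
  Insert 2 (step 6): P = [1, 2] / [3, 4] / [5] / [6];  Q = [1, 3] / [2, 4] / [5] / [6]
Final shape: (2, 2, 1, 1).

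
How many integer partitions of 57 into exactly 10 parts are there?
p(57, 10 parts) = 43214

Partitions of n into exactly k parts are in bijection with partitions of n − k into at most k parts (subtract 1 from each part). So p(57, exactly 10) = p(47, parts ≤ 10). Computing via the recurrence p(m, j) = p(m, j−1) + p(m−j, j) gives 43214.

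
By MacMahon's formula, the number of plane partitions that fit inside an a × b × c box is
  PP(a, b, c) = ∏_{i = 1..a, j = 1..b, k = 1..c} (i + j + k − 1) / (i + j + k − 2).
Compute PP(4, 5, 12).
PP(4, 5, 12) = 1354627767168

Evaluate the triple product over i = 1..4, j = 1..5, k = 1..12. The factors are (2/1) · (3/2) · (4/3) · (5/4) · (6/5) · (7/6) · (8/7) · (9/8) · … (240 factors total). The numerators and denominators telescope so the product is an integer; carrying out the multiplication exactly gives PP(4, 5, 12) = 1354627767168.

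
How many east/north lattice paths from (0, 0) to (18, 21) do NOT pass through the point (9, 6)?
Number of paths = 55815086470

Total paths from (0, 0) to (18, 21): C(39, 18) = 62359143990. Paths through (9, 6): (paths (0, 0) → (9, 6)) × (paths (9, 6) → (18, 21)) = C(15, 9) · C(24, 9) = 5005 · 1307504 = 6544057520. Avoidance count = 62359143990 − 6544057520 = 55815086470.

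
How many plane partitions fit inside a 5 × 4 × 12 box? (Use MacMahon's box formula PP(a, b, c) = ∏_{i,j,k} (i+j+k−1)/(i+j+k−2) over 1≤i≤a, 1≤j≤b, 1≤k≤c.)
PP(5, 4, 12) = 1354627767168

Evaluate the triple product over i = 1..5, j = 1..4, k = 1..12. The factors are (2/1) · (3/2) · (4/3) · (5/4) · (6/5) · (7/6) · (8/7) · (9/8) · … (240 factors total). The numerators and denominators telescope so the product is an integer; carrying out the multiplication exactly gives PP(5, 4, 12) = 1354627767168.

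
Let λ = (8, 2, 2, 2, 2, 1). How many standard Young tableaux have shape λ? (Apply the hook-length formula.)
# SYT of shape (8, 2, 2, 2, 2, 1) = 399840

Hook-length formula: f^λ = n! / Π hook(c), product over all cells c of the Young diagram. For λ = (8, 2, 2, 2, 2, 1), n = 17 boxes. Hook lengths by row (left-to-right, top-to-bottom): [13, 11, 6, 5, 4, 3, 2, 1]; [6, 4]; [5, 3]; [4, 2]; [3, 1]; [1]. Product of hooks = 889574400. So f^λ = 17! / 889574400 = 355687428096000 / 889574400 = 399840.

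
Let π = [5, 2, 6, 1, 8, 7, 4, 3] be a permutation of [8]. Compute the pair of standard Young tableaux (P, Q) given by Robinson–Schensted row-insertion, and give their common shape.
P = [1, 3, 7] / [2, 4] / [5, 6] / [8];  Q = [1, 3, 5] / [2, 6] / [4, 7] / [8];  common shape = (3, 2, 2, 1)

Row-insert the values π_1, π_2, … into P one at a time, bumping the leftmost entry strictly greater than the inserted value down to the next row. The recording tableau Q records, in position (i, j), the step at which that cell was added to P.
  Insert 5 (step 1): P = [5];  Q = [1]
  Insert 2 (step 2): P = [2] / [5];  Q = [1] / [2]
  Insert 6 (step 3): P = [2, 6] / [5];  Q = [1, 3] / [2]
  Insert 1 (step 4): P = [1, 6] / [2] / [5];  Q = [1, 3] / [2] / [4]
  Insert 8 (step 5): P = [1, 6, 8] / [2] / [5];  Q = [1, 3, 5] / [2] / [4]
  Insert 7 (step 6): P = [1, 6, 7] / [2, 8] / [5];  Q = [1, 3, 5] / [2, 6] / [4]
  Insert 4 (step 7): P = [1, 4, 7] / [2, 6] / [5, 8];  Q = [1, 3, 5] / [2, 6] / [4, 7]
  Insert 3 (step 8): P = [1, 3, 7] / [2, 4] / [5, 6] / [8];  Q = [1, 3, 5] / [2, 6] / [4, 7] / [8]
Final shape: (3, 2, 2, 1).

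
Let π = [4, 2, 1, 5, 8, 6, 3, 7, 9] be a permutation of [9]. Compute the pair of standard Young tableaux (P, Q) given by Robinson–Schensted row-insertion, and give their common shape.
P = [1, 3, 6, 7, 9] / [2, 5] / [4, 8];  Q = [1, 4, 5, 8, 9] / [2, 6] / [3, 7];  common shape = (5, 2, 2)

Row-insert the values π_1, π_2, … into P one at a time, bumping the leftmost entry strictly greater than the inserted value down to the next row. The recording tableau Q records, in position (i, j), the step at which that cell was added to P.
  Insert 4 (step 1): P = [4];  Q = [1]
  Insert 2 (step 2): P = [2] / [4];  Q = [1] / [2]
  Insert 1 (step 3): P = [1] / [2] / [4];  Q = [1] / [2] / [3]
  Insert 5 (step 4): P = [1, 5] / [2] / [4];  Q = [1, 4] / [2] / [3]
  Insert 8 (step 5): P = [1, 5, 8] / [2] / [4];  Q = [1, 4, 5] / [2] / [3]
  Insert 6 (step 6): P = [1, 5, 6] / [2, 8] / [4];  Q = [1, 4, 5] / [2, 6] / [3]
  Insert 3 (step 7): P = [1, 3, 6] / [2, 5] / [4, 8];  Q = [1, 4, 5] / [2, 6] / [3, 7]
  Insert 7 (step 8): P = [1, 3, 6, 7] / [2, 5] / [4, 8];  Q = [1, 4, 5, 8] / [2, 6] / [3, 7]
  Insert 9 (step 9): P = [1, 3, 6, 7, 9] / [2, 5] / [4, 8];  Q = [1, 4, 5, 8, 9] / [2, 6] / [3, 7]
Final shape: (5, 2, 2).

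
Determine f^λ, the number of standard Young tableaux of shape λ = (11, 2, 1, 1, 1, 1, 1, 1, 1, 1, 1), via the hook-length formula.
# SYT of shape (11, 2, 1, 1, 1, 1, 1, 1, 1, 1, 1) = 3359200

Hook-length formula: f^λ = n! / Π hook(c), product over all cells c of the Young diagram. For λ = (11, 2, 1, 1, 1, 1, 1, 1, 1, 1, 1), n = 22 boxes. Hook lengths by row (left-to-right, top-to-bottom): [21, 11, 9, 8, 7, 6, 5, 4, 3, 2, 1]; [11, 1]; [9]; [8]; [7]; [6]; [5]; [4]; [3]; [2]; [1]. Product of hooks = 334603693670400. So f^λ = 22! / 334603693670400 = 1124000727777607680000 / 334603693670400 = 3359200.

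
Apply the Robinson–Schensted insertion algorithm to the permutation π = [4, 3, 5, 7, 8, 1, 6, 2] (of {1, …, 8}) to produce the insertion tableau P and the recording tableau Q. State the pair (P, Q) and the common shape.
P = [1, 2, 6, 8] / [3, 5] / [4, 7];  Q = [1, 3, 4, 5] / [2, 7] / [6, 8];  common shape = (4, 2, 2)

Row-insert the values π_1, π_2, … into P one at a time, bumping the leftmost entry strictly greater than the inserted value down to the next row. The recording tableau Q records, in position (i, j), the step at which that cell was added to P.
  Insert 4 (step 1): P = [4];  Q = [1]
  Insert 3 (step 2): P = [3] / [4];  Q = [1] / [2]
  Insert 5 (step 3): P = [3, 5] / [4];  Q = [1, 3] / [2]
  Insert 7 (step 4): P = [3, 5, 7] / [4];  Q = [1, 3, 4] / [2]
  Insert 8 (step 5): P = [3, 5, 7, 8] / [4];  Q = [1, 3, 4, 5] / [2]
  Insert 1 (step 6): P = [1, 5, 7, 8] / [3] / [4];  Q = [1, 3, 4, 5] / [2] / [6]
  Insert 6 (step 7): P = [1, 5, 6, 8] / [3, 7] / [4];  Q = [1, 3, 4, 5] / [2, 7] / [6]
  Insert 2 (step 8): P = [1, 2, 6, 8] / [3, 5] / [4, 7];  Q = [1, 3, 4, 5] / [2, 7] / [6, 8]
Final shape: (4, 2, 2).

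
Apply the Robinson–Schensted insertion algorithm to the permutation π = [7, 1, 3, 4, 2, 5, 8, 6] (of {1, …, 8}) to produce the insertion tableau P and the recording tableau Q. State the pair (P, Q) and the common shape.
P = [1, 2, 4, 5, 6] / [3, 8] / [7];  Q = [1, 3, 4, 6, 7] / [2, 8] / [5];  common shape = (5, 2, 1)

Row-insert the values π_1, π_2, … into P one at a time, bumping the leftmost entry strictly greater than the inserted value down to the next row. The recording tableau Q records, in position (i, j), the step at which that cell was added to P.
  Insert 7 (step 1): P = [7];  Q = [1]
  Insert 1 (step 2): P = [1] / [7];  Q = [1] / [2]
  Insert 3 (step 3): P = [1, 3] / [7];  Q = [1, 3] / [2]
  Insert 4 (step 4): P = [1, 3, 4] / [7];  Q = [1, 3, 4] / [2]
  Insert 2 (step 5): P = [1, 2, 4] / [3] / [7];  Q = [1, 3, 4] / [2] / [5]
  Insert 5 (step 6): P = [1, 2, 4, 5] / [3] / [7];  Q = [1, 3, 4, 6] / [2] / [5]
  Insert 8 (step 7): P = [1, 2, 4, 5, 8] / [3] / [7];  Q = [1, 3, 4, 6, 7] / [2] / [5]
  Insert 6 (step 8): P = [1, 2, 4, 5, 6] / [3, 8] / [7];  Q = [1, 3, 4, 6, 7] / [2, 8] / [5]
Final shape: (5, 2, 1).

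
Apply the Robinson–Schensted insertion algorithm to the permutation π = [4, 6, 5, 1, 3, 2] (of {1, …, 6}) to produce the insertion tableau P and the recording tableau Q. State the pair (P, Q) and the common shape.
P = [1, 2] / [3, 5] / [4] / [6];  Q = [1, 2] / [3, 5] / [4] / [6];  common shape = (2, 2, 1, 1)

Row-insert the values π_1, π_2, … into P one at a time, bumping the leftmost entry strictly greater than the inserted value down to the next row. The recording tableau Q records, in position (i, j), the step at which that cell was added to P.
  Insert 4 (step 1): P = [4];  Q = [1]
  Insert 6 (step 2): P = [4, 6];  Q = [1, 2]
  Insert 5 (step 3): P = [4, 5] / [6];  Q = [1, 2] / [3]
  Insert 1 (step 4): P = [1, 5] / [4] / [6];  Q = [1, 2] / [3] / [4]
  Insert 3 (step 5): P = [1, 3] / [4, 5] / [6];  Q = [1, 2] / [3, 5] / [4]
  Insert 2 (step 6): P = [1, 2] / [3, 5] / [4] / [6];  Q = [1, 2] / [3, 5] / [4] / [6]
Final shape: (2, 2, 1, 1).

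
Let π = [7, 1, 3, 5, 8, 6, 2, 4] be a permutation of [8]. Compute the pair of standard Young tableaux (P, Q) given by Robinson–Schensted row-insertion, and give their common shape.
P = [1, 2, 4, 6] / [3, 5] / [7, 8];  Q = [1, 3, 4, 5] / [2, 6] / [7, 8];  common shape = (4, 2, 2)

Row-insert the values π_1, π_2, … into P one at a time, bumping the leftmost entry strictly greater than the inserted value down to the next row. The recording tableau Q records, in position (i, j), the step at which that cell was added to P.
  Insert 7 (step 1): P = [7];  Q = [1]
  Insert 1 (step 2): P = [1] / [7];  Q = [1] / [2]
  Insert 3 (step 3): P = [1, 3] / [7];  Q = [1, 3] / [2]
  Insert 5 (step 4): P = [1, 3, 5] / [7];  Q = [1, 3, 4] / [2]
  Insert 8 (step 5): P = [1, 3, 5, 8] / [7];  Q = [1, 3, 4, 5] / [2]
  Insert 6 (step 6): P = [1, 3, 5, 6] / [7, 8];  Q = [1, 3, 4, 5] / [2, 6]
  Insert 2 (step 7): P = [1, 2, 5, 6] / [3, 8] / [7];  Q = [1, 3, 4, 5] / [2, 6] / [7]
  Insert 4 (step 8): P = [1, 2, 4, 6] / [3, 5] / [7, 8];  Q = [1, 3, 4, 5] / [2, 6] / [7, 8]
Final shape: (4, 2, 2).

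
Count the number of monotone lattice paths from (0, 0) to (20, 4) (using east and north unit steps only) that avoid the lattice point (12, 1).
Number of paths = 8481

Total paths from (0, 0) to (20, 4): C(24, 20) = 10626. Paths through (12, 1): (paths (0, 0) → (12, 1)) × (paths (12, 1) → (20, 4)) = C(13, 12) · C(11, 8) = 13 · 165 = 2145. Avoidance count = 10626 − 2145 = 8481.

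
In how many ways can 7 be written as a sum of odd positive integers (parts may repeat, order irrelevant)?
p_odd(7) = 5

Partitions of 7 using only odd parts 1, 3, 5, …: 7, 5+1+1, 3+3+1, 3+1+1+1+1, 1+1+1+1+1+1+1. There are 5. (Euler: this equals q(7), the number of distinct-part partitions.)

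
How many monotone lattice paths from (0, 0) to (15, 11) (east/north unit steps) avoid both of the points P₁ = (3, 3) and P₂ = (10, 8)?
Number of paths = 3643352

Inclusion–exclusion. Total paths: C(26, 15) = 7726160. Through P₁: C(6, 3)·C(20, 12) = 2519400. Through P₂: C(18, 10)·C(8, 5) = 2450448. Since P₁ is strictly southwest of P₂, a monotone path through both must visit P₁ then P₂; paths through both = C(6, 3)·C(12, 7)·C(8, 5) = 887040. Avoid both = 7726160 − 2519400 − 2450448 + 887040 = 3643352.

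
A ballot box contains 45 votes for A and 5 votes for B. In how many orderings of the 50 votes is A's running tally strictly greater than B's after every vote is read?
Strict-lead orderings = 1695008

Total orderings of the 50 votes with 45 for A: C(50, 45) = 2118760. By the Bertrand ballot formula (Cycle Lemma / reflection principle), the number of orderings in which A is strictly ahead of B throughout is (p − q)/(p + q) · C(p + q, p) = (45 − 5)/(45 + 5) · 2118760 = 1695008.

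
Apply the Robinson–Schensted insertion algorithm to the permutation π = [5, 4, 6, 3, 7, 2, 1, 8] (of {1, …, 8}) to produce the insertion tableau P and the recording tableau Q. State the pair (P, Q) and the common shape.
P = [1, 6, 7, 8] / [2] / [3] / [4] / [5];  Q = [1, 3, 5, 8] / [2] / [4] / [6] / [7];  common shape = (4, 1, 1, 1, 1)

Row-insert the values π_1, π_2, … into P one at a time, bumping the leftmost entry strictly greater than the inserted value down to the next row. The recording tableau Q records, in position (i, j), the step at which that cell was added to P.
  Insert 5 (step 1): P = [5];  Q = [1]
  Insert 4 (step 2): P = [4] / [5];  Q = [1] / [2]
  Insert 6 (step 3): P = [4, 6] / [5];  Q = [1, 3] / [2]
  Insert 3 (step 4): P = [3, 6] / [4] / [5];  Q = [1, 3] / [2] / [4]
  Insert 7 (step 5): P = [3, 6, 7] / [4] / [5];  Q = [1, 3, 5] / [2] / [4]
  Insert 2 (step 6): P = [2, 6, 7] / [3] / [4] / [5];  Q = [1, 3, 5] / [2] / [4] / [6]
  Insert 1 (step 7): P = [1, 6, 7] / [2] / [3] / [4] / [5];  Q = [1, 3, 5] / [2] / [4] / [6] / [7]
  Insert 8 (step 8): P = [1, 6, 7, 8] / [2] / [3] / [4] / [5];  Q = [1, 3, 5, 8] / [2] / [4] / [6] / [7]
Final shape: (4, 1, 1, 1, 1).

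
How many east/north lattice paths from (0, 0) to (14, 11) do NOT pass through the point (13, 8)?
Number of paths = 3643440

Total paths from (0, 0) to (14, 11): C(25, 14) = 4457400. Paths through (13, 8): (paths (0, 0) → (13, 8)) × (paths (13, 8) → (14, 11)) = C(21, 13) · C(4, 1) = 203490 · 4 = 813960. Avoidance count = 4457400 − 813960 = 3643440.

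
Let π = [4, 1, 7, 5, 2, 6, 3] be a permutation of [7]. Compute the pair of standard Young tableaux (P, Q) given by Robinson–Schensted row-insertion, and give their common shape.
P = [1, 2, 3] / [4, 5, 6] / [7];  Q = [1, 3, 6] / [2, 4, 7] / [5];  common shape = (3, 3, 1)

Row-insert the values π_1, π_2, … into P one at a time, bumping the leftmost entry strictly greater than the inserted value down to the next row. The recording tableau Q records, in position (i, j), the step at which that cell was added to P.
  Insert 4 (step 1): P = [4];  Q = [1]
  Insert 1 (step 2): P = [1] / [4];  Q = [1] / [2]
  Insert 7 (step 3): P = [1, 7] / [4];  Q = [1, 3] / [2]
  Insert 5 (step 4): P = [1, 5] / [4, 7];  Q = [1, 3] / [2, 4]
  Insert 2 (step 5): P = [1, 2] / [4, 5] / [7];  Q = [1, 3] / [2, 4] / [5]
  Insert 6 (step 6): P = [1, 2, 6] / [4, 5] / [7];  Q = [1, 3, 6] / [2, 4] / [5]
  Insert 3 (step 7): P = [1, 2, 3] / [4, 5, 6] / [7];  Q = [1, 3, 6] / [2, 4, 7] / [5]
Final shape: (3, 3, 1).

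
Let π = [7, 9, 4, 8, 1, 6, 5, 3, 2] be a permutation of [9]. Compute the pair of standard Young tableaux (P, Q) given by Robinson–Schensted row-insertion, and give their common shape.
P = [1, 2] / [3, 5] / [4, 8] / [6] / [7] / [9];  Q = [1, 2] / [3, 4] / [5, 6] / [7] / [8] / [9];  common shape = (2, 2, 2, 1, 1, 1)

Row-insert the values π_1, π_2, … into P one at a time, bumping the leftmost entry strictly greater than the inserted value down to the next row. The recording tableau Q records, in position (i, j), the step at which that cell was added to P.
  Insert 7 (step 1): P = [7];  Q = [1]
  Insert 9 (step 2): P = [7, 9];  Q = [1, 2]
  Insert 4 (step 3): P = [4, 9] / [7];  Q = [1, 2] / [3]
  Insert 8 (step 4): P = [4, 8] / [7, 9];  Q = [1, 2] / [3, 4]
  Insert 1 (step 5): P = [1, 8] / [4, 9] / [7];  Q = [1, 2] / [3, 4] / [5]
  Insert 6 (step 6): P = [1, 6] / [4, 8] / [7, 9];  Q = [1, 2] / [3, 4] / [5, 6]
  Insert 5 (step 7): P = [1, 5] / [4, 6] / [7, 8] / [9];  Q = [1, 2] / [3, 4] / [5, 6] / [7]
  Insert 3 (step 8): P = [1, 3] / [4, 5] / [6, 8] / [7] / [9];  Q = [1, 2] / [3, 4] / [5, 6] / [7] / [8]
  Insert 2 (step 9): P = [1, 2] / [3, 5] / [4, 8] / [6] / [7] / [9];  Q = [1, 2] / [3, 4] / [5, 6] / [7] / [8] / [9]
Final shape: (2, 2, 2, 1, 1, 1).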